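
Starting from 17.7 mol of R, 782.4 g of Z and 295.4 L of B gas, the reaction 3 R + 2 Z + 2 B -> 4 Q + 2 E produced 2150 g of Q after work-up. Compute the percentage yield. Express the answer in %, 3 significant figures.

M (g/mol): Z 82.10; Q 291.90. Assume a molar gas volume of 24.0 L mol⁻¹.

38.6 %

n(R) = 17.70 mol
n(Z) = 782.4 / 82.10 = 9.530 mol
n(B) = 295.4 / 24.0 = 12.31 mol
n/ν → R: 5.900, Z: 4.765, B: 6.155; Z is limiting.
theoretical n(Q) = (4/2) × 9.530 = 19.06 mol → 5564 g
% yield = 2150 / 5564 × 100 = 38.64 %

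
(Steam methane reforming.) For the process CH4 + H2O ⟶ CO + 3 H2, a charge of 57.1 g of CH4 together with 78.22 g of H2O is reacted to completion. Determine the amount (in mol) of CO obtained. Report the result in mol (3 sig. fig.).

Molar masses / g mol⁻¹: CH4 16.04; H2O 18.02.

n(CH4) = 57.10 / 16.04 = 3.560 mol
n(H2O) = 78.22 / 18.02 = 4.341 mol
n/ν for CH4 = 3.560/1 = 3.560
n/ν for H2O = 4.341/1 = 4.341
Smallest n/ν is CH4 → limiting reagent.
n(CO) = (1/1) × 3.560 = 3.560 mol

3.56 mol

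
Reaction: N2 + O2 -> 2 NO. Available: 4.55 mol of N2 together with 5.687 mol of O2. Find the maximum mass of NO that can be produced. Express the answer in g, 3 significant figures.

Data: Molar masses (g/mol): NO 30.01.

n(N2) = 4.550 mol
n(O2) = 5.687 mol
n/ν for N2 = 4.550/1 = 4.550
n/ν for O2 = 5.687/1 = 5.687
Smallest n/ν is N2 → limiting reagent.
n(NO) = (2/1) × 4.550 = 9.100 mol
mass = 9.100 × 30.01 = 273.1 g

273 g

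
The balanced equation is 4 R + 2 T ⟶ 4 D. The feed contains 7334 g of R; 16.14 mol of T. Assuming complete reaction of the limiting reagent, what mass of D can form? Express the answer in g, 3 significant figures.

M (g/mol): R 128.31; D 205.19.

n(R) = 7334 / 128.31 = 57.16 mol
n(T) = 16.14 mol
n/ν → R: 14.29, T: 8.070; T is limiting.
n(D) = (4/2) × 16.14 = 32.28 mol
mass = 32.28 × 205.19 = 6624 g

6620 g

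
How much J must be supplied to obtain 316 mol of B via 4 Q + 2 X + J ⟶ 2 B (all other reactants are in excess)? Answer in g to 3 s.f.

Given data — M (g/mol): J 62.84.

9930 g

n(B) = 316.0 mol
n(J) = (1/2) × 316.0 = 158.0 mol
mass = 158.0 × 62.84 = 9929 g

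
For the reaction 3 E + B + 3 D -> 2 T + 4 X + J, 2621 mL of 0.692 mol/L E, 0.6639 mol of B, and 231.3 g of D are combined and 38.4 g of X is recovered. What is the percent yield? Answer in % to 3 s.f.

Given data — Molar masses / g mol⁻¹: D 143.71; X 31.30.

57.2 %

n(E) = 0.692 × 2621/1000 = 1.814 mol
n(B) = 0.6639 mol
n(D) = 231.3 / 143.71 = 1.609 mol
n/ν for E = 1.814/3 = 0.6047
n/ν for B = 0.6639/1 = 0.6639
n/ν for D = 1.609/3 = 0.5363
Smallest n/ν is D → limiting reagent.
theoretical n(X) = (4/3) × 1.609 = 2.145 mol → 67.14 g
% yield = 38.4 / 67.14 × 100 = 57.19 %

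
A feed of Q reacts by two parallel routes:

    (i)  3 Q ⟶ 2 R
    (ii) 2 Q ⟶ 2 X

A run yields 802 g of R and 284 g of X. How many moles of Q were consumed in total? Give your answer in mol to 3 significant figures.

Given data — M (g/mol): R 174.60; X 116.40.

n(R) = 802 / 174.60 = 4.593 mol
n(X) = 284 / 116.40 = 2.440 mol
n(Q) via (i) = (3/2)×4.593 = 6.890 mol
n(Q) via (ii) = (2/2)×2.440 = 2.440 mol
total n(Q) = 6.890 + 2.440 = 9.330 mol

9.33 mol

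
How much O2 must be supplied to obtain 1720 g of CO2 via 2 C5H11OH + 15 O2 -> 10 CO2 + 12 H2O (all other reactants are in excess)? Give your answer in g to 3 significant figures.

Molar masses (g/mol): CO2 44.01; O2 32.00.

n(CO2) = 1720 / 44.01 = 39.08 mol
n(O2) = (15/10) × 39.08 = 58.62 mol
mass = 58.62 × 32.00 = 1876 g

1880 g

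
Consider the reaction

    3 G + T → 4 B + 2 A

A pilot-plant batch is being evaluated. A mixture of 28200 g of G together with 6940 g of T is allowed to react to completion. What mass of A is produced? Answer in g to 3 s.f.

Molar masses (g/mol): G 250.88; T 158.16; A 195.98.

n(G) = 28200 / 250.88 = 112.4 mol
n(T) = 6940 / 158.16 = 43.88 mol
n/ν for G = 112.4/3 = 37.47
n/ν for T = 43.88/1 = 43.88
Smallest n/ν is G → limiting reagent.
n(A) = (2/3) × 112.4 = 74.93 mol
mass = 74.93 × 195.98 = 14680 g

14700 g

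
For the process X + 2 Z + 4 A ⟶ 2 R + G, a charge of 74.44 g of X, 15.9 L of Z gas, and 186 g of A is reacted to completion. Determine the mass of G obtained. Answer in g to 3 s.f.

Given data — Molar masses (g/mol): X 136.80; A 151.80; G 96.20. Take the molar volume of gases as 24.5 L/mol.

29.5 g

n(X) = 74.44 / 136.80 = 0.5442 mol
n(Z) = 15.90 / 24.5 = 0.6490 mol
n(A) = 186.0 / 151.80 = 1.225 mol
n/ν for X = 0.5442/1 = 0.5442
n/ν for Z = 0.6490/2 = 0.3245
n/ν for A = 1.225/4 = 0.3063
Smallest n/ν is A → limiting reagent.
n(G) = (1/4) × 1.225 = 0.3063 mol
mass = 0.3063 × 96.20 = 29.47 g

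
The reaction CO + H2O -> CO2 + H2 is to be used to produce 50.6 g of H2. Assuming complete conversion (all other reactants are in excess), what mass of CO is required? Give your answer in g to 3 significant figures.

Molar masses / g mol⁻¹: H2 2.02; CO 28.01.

702 g

n(H2) = 50.6 / 2.02 = 25.05 mol
n(CO) = (1/1) × 25.05 = 25.05 mol
mass = 25.05 × 28.01 = 701.7 g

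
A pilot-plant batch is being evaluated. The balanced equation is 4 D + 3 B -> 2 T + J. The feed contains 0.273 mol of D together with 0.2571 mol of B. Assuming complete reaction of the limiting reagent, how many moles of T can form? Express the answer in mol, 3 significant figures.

0.137 mol

n(D) = 0.2730 mol
n(B) = 0.2571 mol
n/ν → D: 0.06825, B: 0.08570; D is limiting.
n(T) = (2/4) × 0.2730 = 0.1365 mol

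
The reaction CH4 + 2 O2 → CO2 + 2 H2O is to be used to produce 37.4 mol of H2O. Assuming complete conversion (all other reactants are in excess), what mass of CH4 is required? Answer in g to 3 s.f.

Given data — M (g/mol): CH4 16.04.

300 g

n(H2O) = 37.40 mol
n(CH4) = (1/2) × 37.40 = 18.70 mol
mass = 18.70 × 16.04 = 299.9 g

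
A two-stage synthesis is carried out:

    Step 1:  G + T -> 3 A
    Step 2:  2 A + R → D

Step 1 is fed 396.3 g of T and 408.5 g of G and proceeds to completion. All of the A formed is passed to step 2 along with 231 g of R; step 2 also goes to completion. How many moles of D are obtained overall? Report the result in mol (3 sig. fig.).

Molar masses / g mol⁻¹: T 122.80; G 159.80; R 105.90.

Step 1:
n(T) = 396.3 / 122.80 = 3.227 mol
n(G) = 408.5 / 159.80 = 2.556 mol
n/ν → T: 3.227, G: 2.556; G is limiting.
n(A) produced = (3/1) × 2.556 = 7.668 mol
Step 2:
n(A) available = 7.668 mol
n(R) = 231.0 / 105.90 = 2.181 mol
n/ν → A: 3.834, R: 2.181; R is limiting.
n(D) = (1/1) × 2.181 = 2.181 mol

2.18 mol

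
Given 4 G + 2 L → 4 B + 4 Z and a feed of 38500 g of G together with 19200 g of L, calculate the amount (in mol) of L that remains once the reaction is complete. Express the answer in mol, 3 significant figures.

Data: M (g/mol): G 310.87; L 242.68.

17.2 mol

n(G) = 38500 / 310.87 = 123.8 mol
n(L) = 19200 / 242.68 = 79.12 mol
n/ν for G = 123.8/4 = 30.95
n/ν for L = 79.12/2 = 39.56
Smallest n/ν is G → limiting reagent.
L consumed = (2/4) × 123.8 = 61.90 mol
L remaining = 79.12 − 61.90 = 17.22 mol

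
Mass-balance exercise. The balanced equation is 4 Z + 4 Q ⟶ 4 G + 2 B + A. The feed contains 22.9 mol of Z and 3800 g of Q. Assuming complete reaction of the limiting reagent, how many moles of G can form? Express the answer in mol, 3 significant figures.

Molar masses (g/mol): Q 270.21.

n(Z) = 22.90 mol
n(Q) = 3800 / 270.21 = 14.06 mol
n/ν → Z: 5.725, Q: 3.515; Q is limiting.
n(G) = (4/4) × 14.06 = 14.06 mol

14.1 mol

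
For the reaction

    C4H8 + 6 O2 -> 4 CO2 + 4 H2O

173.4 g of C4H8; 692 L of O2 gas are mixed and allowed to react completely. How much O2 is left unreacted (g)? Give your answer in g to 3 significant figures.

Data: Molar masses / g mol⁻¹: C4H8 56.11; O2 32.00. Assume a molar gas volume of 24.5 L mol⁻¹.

n(C4H8) = 173.4 / 56.11 = 3.090 mol
n(O2) = 692.0 / 24.5 = 28.24 mol
n/ν for C4H8 = 3.090/1 = 3.090
n/ν for O2 = 28.24/6 = 4.707
Smallest n/ν is C4H8 → limiting reagent.
O2 consumed = (6/1) × 3.090 = 18.54 mol
O2 remaining = 28.24 − 18.54 = 9.700 mol
mass = 9.700 × 32.00 = 310.4 g

310 g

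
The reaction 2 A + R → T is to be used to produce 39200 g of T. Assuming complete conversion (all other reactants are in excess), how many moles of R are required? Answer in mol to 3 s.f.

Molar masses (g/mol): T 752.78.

52.1 mol

n(T) = 39200 / 752.78 = 52.07 mol
n(R) = (1/1) × 52.07 = 52.07 mol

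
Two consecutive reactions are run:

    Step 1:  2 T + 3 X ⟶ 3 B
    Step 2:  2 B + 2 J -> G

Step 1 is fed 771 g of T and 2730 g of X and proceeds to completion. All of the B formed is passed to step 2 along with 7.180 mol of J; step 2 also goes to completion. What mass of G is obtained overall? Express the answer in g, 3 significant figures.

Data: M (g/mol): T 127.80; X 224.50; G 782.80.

Step 1:
n(T) = 771.0 / 127.80 = 6.033 mol
n(X) = 2730 / 224.50 = 12.16 mol
n/ν → T: 3.017, X: 4.053; T is limiting.
n(B) produced = (3/2) × 6.033 = 9.050 mol
Step 2:
n(B) available = 9.050 mol
n(J) = 7.180 mol
n/ν → B: 4.525, J: 3.590; J is limiting.
n(G) = (1/2) × 7.180 = 3.590 mol
mass = 3.590 × 782.80 = 2810 g

2810 g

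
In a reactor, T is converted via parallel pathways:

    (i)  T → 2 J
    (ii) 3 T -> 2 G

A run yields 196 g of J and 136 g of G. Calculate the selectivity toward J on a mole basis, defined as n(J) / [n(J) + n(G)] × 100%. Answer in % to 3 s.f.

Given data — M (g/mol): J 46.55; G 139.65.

n(J) = 196 / 46.55 = 4.211 mol
n(G) = 136 / 139.65 = 0.9739 mol
selectivity = 4.211/(4.211+0.9739) × 100 = 81.22 %

81.2 %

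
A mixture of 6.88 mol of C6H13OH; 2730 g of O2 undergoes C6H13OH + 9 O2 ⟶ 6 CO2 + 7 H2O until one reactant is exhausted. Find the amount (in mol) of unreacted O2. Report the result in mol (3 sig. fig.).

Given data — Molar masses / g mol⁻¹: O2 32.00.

23.4 mol

n(C6H13OH) = 6.880 mol
n(O2) = 2730 / 32.00 = 85.31 mol
n/ν → C6H13OH: 6.880, O2: 9.479; C6H13OH is limiting.
O2 consumed = (9/1) × 6.880 = 61.92 mol
O2 remaining = 85.31 − 61.92 = 23.39 mol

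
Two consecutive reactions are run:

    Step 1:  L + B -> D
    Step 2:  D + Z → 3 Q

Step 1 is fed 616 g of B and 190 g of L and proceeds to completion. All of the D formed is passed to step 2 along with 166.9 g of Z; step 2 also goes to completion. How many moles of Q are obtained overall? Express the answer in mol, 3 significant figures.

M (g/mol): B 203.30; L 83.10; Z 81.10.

6.17 mol

Step 1:
n(B) = 616.0 / 203.30 = 3.030 mol
n(L) = 190.0 / 83.10 = 2.286 mol
n/ν → B: 3.030, L: 2.286; L is limiting.
n(D) produced = (1/1) × 2.286 = 2.286 mol
Step 2:
n(D) available = 2.286 mol
n(Z) = 166.9 / 81.10 = 2.058 mol
n/ν → D: 2.286, Z: 2.058; Z is limiting.
n(Q) = (3/1) × 2.058 = 6.174 mol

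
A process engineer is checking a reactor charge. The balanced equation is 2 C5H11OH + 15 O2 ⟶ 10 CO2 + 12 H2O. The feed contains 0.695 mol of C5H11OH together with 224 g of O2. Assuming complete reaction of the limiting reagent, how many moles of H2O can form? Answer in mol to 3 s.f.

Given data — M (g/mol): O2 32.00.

4.17 mol

n(C5H11OH) = 0.6950 mol
n(O2) = 224.0 / 32.00 = 7.000 mol
n/ν for C5H11OH = 0.6950/2 = 0.3475
n/ν for O2 = 7.000/15 = 0.4667
Smallest n/ν is C5H11OH → limiting reagent.
n(H2O) = (12/2) × 0.6950 = 4.170 mol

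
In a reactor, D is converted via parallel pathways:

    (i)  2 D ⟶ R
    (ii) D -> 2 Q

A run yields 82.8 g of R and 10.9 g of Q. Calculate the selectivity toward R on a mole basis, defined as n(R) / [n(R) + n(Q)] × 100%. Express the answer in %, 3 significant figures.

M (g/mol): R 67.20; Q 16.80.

65.5 %

n(R) = 82.8 / 67.20 = 1.232 mol
n(Q) = 10.9 / 16.80 = 0.6488 mol
selectivity = 1.232/(1.232+0.6488) × 100 = 65.50 %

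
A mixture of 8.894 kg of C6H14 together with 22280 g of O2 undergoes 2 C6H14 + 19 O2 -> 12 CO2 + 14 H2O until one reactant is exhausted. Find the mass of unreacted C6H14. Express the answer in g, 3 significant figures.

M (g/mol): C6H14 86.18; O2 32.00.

n(C6H14) = 8.894×1000 / 86.18 = 103.2 mol
n(O2) = 22280 / 32.00 = 696.3 mol
n/ν for C6H14 = 103.2/2 = 51.60
n/ν for O2 = 696.3/19 = 36.65
Smallest n/ν is O2 → limiting reagent.
C6H14 consumed = (2/19) × 696.3 = 73.29 mol
C6H14 remaining = 103.2 − 73.29 = 29.91 mol
mass = 29.91 × 86.18 = 2578 g

2580 g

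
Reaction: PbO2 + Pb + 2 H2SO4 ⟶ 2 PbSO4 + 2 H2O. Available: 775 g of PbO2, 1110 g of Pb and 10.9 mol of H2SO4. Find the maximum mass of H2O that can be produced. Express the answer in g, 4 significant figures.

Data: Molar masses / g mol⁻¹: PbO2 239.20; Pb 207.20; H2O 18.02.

116.8 g

n(PbO2) = 775.0 / 239.20 = 3.240 mol
n(Pb) = 1110 / 207.20 = 5.357 mol
n(H2SO4) = 10.90 mol
n/ν for PbO2 = 3.240/1 = 3.240
n/ν for Pb = 5.357/1 = 5.357
n/ν for H2SO4 = 10.90/2 = 5.450
Smallest n/ν is PbO2 → limiting reagent.
n(H2O) = (2/1) × 3.240 = 6.480 mol
mass = 6.480 × 18.02 = 116.8 g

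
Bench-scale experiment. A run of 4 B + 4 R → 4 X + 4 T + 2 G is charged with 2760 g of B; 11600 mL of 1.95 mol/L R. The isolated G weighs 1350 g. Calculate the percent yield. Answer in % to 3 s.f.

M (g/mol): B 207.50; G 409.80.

49.5 %

n(B) = 2760 / 207.50 = 13.30 mol
n(R) = 1.95 × 11600/1000 = 22.62 mol
n/ν → B: 3.325, R: 5.655; B is limiting.
theoretical n(G) = (2/4) × 13.30 = 6.650 mol → 2725 g
% yield = 1350 / 2725 × 100 = 49.54 %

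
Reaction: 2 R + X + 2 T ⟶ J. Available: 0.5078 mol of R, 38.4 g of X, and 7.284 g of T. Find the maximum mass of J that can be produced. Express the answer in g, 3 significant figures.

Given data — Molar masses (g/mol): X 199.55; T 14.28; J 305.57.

n(R) = 0.5078 mol
n(X) = 38.40 / 199.55 = 0.1924 mol
n(T) = 7.284 / 14.28 = 0.5101 mol
n/ν → R: 0.2539, X: 0.1924, T: 0.2551; X is limiting.
n(J) = (1/1) × 0.1924 = 0.1924 mol
mass = 0.1924 × 305.57 = 58.79 g

58.8 g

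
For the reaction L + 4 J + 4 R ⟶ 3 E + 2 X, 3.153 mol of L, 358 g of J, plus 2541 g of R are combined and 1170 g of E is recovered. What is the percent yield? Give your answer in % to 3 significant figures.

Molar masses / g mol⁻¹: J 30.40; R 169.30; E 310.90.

42.6 %

n(L) = 3.153 mol
n(J) = 358.0 / 30.40 = 11.78 mol
n(R) = 2541 / 169.30 = 15.01 mol
n/ν for L = 3.153/1 = 3.153
n/ν for J = 11.78/4 = 2.945
n/ν for R = 15.01/4 = 3.753
Smallest n/ν is J → limiting reagent.
theoretical n(E) = (3/4) × 11.78 = 8.835 mol → 2747 g
% yield = 1170 / 2747 × 100 = 42.59 %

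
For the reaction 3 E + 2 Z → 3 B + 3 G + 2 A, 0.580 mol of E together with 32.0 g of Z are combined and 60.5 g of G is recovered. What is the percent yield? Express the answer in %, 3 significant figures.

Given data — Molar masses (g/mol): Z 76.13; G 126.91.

82.2 %

n(E) = 0.5800 mol
n(Z) = 32.00 / 76.13 = 0.4203 mol
n/ν → E: 0.1933, Z: 0.2102; E is limiting.
theoretical n(G) = (3/3) × 0.5800 = 0.5800 mol → 73.61 g
% yield = 60.5 / 73.61 × 100 = 82.19 %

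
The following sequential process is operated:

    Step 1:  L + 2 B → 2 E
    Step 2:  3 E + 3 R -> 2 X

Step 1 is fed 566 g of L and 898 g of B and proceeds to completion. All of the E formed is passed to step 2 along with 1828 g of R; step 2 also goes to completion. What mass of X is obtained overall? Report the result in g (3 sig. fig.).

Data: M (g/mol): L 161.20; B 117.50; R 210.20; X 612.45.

2870 g

Step 1:
n(L) = 566.0 / 161.20 = 3.511 mol
n(B) = 898.0 / 117.50 = 7.643 mol
n/ν → L: 3.511, B: 3.822; L is limiting.
n(E) produced = (2/1) × 3.511 = 7.022 mol
Step 2:
n(E) available = 7.022 mol
n(R) = 1828 / 210.20 = 8.696 mol
n/ν → E: 2.341, R: 2.899; E is limiting.
n(X) = (2/3) × 7.022 = 4.681 mol
mass = 4.681 × 612.45 = 2867 g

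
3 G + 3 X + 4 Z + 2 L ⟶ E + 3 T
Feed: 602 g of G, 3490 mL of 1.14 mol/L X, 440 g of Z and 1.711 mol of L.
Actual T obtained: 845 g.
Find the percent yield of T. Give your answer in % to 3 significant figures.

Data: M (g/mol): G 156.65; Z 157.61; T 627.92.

64.3 %

n(G) = 602.0 / 156.65 = 3.843 mol
n(X) = 1.14 × 3490/1000 = 3.979 mol
n(Z) = 440.0 / 157.61 = 2.792 mol
n(L) = 1.711 mol
n/ν → G: 1.281, X: 1.326, Z: 0.6980, L: 0.8555; Z is limiting.
theoretical n(T) = (3/4) × 2.792 = 2.094 mol → 1315 g
% yield = 845 / 1315 × 100 = 64.26 %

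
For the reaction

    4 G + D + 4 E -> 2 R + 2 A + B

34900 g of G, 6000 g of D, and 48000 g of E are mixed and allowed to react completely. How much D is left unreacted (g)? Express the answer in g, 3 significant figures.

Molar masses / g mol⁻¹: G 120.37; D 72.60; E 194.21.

n(G) = 34900 / 120.37 = 289.9 mol
n(D) = 6000 / 72.60 = 82.64 mol
n(E) = 48000 / 194.21 = 247.2 mol
n/ν for G = 289.9/4 = 72.48
n/ν for D = 82.64/1 = 82.64
n/ν for E = 247.2/4 = 61.80
Smallest n/ν is E → limiting reagent.
D consumed = (1/4) × 247.2 = 61.80 mol
D remaining = 82.64 − 61.80 = 20.84 mol
mass = 20.84 × 72.60 = 1513 g

1510 g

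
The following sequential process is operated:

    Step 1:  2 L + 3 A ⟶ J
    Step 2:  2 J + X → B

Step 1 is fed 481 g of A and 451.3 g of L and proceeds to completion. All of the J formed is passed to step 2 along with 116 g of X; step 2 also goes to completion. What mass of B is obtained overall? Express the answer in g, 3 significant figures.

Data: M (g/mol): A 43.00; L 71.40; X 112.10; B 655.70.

Step 1:
n(A) = 481.0 / 43.00 = 11.19 mol
n(L) = 451.3 / 71.40 = 6.321 mol
n/ν for A = 11.19/3 = 3.730
n/ν for L = 6.321/2 = 3.161
Smallest n/ν is L → limiting reagent.
n(J) produced = (1/2) × 6.321 = 3.161 mol
Step 2:
n(J) available = 3.161 mol
n(X) = 116.0 / 112.10 = 1.035 mol
n/ν for J = 3.161/2 = 1.581
n/ν for X = 1.035/1 = 1.035
Smallest n/ν is X → limiting reagent.
n(B) = (1/1) × 1.035 = 1.035 mol
mass = 1.035 × 655.70 = 678.6 g

679 g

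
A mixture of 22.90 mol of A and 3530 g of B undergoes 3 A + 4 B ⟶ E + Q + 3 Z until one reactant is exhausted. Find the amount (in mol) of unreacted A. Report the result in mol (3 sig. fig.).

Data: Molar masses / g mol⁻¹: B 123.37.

1.44 mol

n(A) = 22.90 mol
n(B) = 3530 / 123.37 = 28.61 mol
n/ν for A = 22.90/3 = 7.633
n/ν for B = 28.61/4 = 7.153
Smallest n/ν is B → limiting reagent.
A consumed = (3/4) × 28.61 = 21.46 mol
A remaining = 22.90 − 21.46 = 1.440 mol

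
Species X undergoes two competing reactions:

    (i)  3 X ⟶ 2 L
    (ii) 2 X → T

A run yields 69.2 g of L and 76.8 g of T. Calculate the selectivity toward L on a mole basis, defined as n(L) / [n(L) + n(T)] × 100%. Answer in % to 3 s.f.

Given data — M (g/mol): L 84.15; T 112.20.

54.6 %

n(L) = 69.2 / 84.15 = 0.8223 mol
n(T) = 76.8 / 112.20 = 0.6845 mol
selectivity = 0.8223/(0.8223+0.6845) × 100 = 54.57 %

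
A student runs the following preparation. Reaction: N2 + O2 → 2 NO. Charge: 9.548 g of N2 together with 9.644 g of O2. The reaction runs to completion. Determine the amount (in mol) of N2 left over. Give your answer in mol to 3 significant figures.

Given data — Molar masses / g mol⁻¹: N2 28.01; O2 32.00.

0.0395 mol

n(N2) = 9.548 / 28.01 = 0.3409 mol
n(O2) = 9.644 / 32.00 = 0.3014 mol
n/ν for N2 = 0.3409/1 = 0.3409
n/ν for O2 = 0.3014/1 = 0.3014
Smallest n/ν is O2 → limiting reagent.
N2 consumed = (1/1) × 0.3014 = 0.3014 mol
N2 remaining = 0.3409 − 0.3014 = 0.03950 mol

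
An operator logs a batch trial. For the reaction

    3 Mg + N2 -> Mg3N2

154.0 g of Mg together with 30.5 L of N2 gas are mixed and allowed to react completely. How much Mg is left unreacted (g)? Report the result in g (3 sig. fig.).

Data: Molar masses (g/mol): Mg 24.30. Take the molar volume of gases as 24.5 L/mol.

n(Mg) = 154.0 / 24.30 = 6.337 mol
n(N2) = 30.50 / 24.5 = 1.245 mol
n/ν → Mg: 2.112, N2: 1.245; N2 is limiting.
Mg consumed = (3/1) × 1.245 = 3.735 mol
Mg remaining = 6.337 − 3.735 = 2.602 mol
mass = 2.602 × 24.30 = 63.23 g

63.2 g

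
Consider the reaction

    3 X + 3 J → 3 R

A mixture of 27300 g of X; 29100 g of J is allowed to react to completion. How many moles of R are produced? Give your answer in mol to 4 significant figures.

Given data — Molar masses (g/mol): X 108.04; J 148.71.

n(X) = 27300 / 108.04 = 252.7 mol
n(J) = 29100 / 148.71 = 195.7 mol
n/ν → X: 84.23, J: 65.23; J is limiting.
n(R) = (3/3) × 195.7 = 195.7 mol

195.7 mol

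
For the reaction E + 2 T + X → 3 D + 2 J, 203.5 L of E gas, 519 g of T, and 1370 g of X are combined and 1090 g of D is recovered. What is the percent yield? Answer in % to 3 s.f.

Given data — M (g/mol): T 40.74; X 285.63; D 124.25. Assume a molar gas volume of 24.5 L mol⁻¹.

n(E) = 203.5 / 24.5 = 8.306 mol
n(T) = 519.0 / 40.74 = 12.74 mol
n(X) = 1370 / 285.63 = 4.796 mol
n/ν for E = 8.306/1 = 8.306
n/ν for T = 12.74/2 = 6.370
n/ν for X = 4.796/1 = 4.796
Smallest n/ν is X → limiting reagent.
theoretical n(D) = (3/1) × 4.796 = 14.39 mol → 1788 g
% yield = 1090 / 1788 × 100 = 60.96 %

61.0 %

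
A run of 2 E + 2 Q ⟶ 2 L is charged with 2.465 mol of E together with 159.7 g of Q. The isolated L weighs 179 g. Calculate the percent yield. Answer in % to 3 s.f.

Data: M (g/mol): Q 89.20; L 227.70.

43.9 %

n(E) = 2.465 mol
n(Q) = 159.7 / 89.20 = 1.790 mol
n/ν → E: 1.233, Q: 0.8950; Q is limiting.
theoretical n(L) = (2/2) × 1.790 = 1.790 mol → 407.6 g
% yield = 179 / 407.6 × 100 = 43.92 %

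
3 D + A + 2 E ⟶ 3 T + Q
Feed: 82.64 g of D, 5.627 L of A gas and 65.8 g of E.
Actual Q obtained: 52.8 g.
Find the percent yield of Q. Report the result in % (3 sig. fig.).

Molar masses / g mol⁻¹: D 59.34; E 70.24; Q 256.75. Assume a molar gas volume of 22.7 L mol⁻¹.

n(D) = 82.64 / 59.34 = 1.393 mol
n(A) = 5.627 / 22.7 = 0.2479 mol
n(E) = 65.80 / 70.24 = 0.9368 mol
n/ν → D: 0.4643, A: 0.2479, E: 0.4684; A is limiting.
theoretical n(Q) = (1/1) × 0.2479 = 0.2479 mol → 63.65 g
% yield = 52.8 / 63.65 × 100 = 82.95 %

83.0 %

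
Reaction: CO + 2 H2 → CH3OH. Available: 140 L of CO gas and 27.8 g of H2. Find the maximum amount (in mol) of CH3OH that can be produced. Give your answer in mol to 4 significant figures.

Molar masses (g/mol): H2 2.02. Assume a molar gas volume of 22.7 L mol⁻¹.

n(CO) = 140.0 / 22.7 = 6.167 mol
n(H2) = 27.80 / 2.02 = 13.76 mol
n/ν → CO: 6.167, H2: 6.880; CO is limiting.
n(CH3OH) = (1/1) × 6.167 = 6.167 mol

6.167 mol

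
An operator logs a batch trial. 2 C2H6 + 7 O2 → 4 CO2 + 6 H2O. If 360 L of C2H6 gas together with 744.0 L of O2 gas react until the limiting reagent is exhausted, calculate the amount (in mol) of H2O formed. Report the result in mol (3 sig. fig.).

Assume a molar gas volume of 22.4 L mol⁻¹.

28.5 mol

n(C2H6) = 360.0 / 22.4 = 16.07 mol
n(O2) = 744.0 / 22.4 = 33.21 mol
n/ν for C2H6 = 16.07/2 = 8.035
n/ν for O2 = 33.21/7 = 4.744
Smallest n/ν is O2 → limiting reagent.
n(H2O) = (6/7) × 33.21 = 28.47 mol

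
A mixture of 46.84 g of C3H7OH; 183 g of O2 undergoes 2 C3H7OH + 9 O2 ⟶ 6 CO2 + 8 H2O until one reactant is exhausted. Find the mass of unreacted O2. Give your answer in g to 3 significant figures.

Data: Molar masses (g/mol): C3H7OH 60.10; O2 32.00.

70.8 g

n(C3H7OH) = 46.84 / 60.10 = 0.7794 mol
n(O2) = 183.0 / 32.00 = 5.719 mol
n/ν for C3H7OH = 0.7794/2 = 0.3897
n/ν for O2 = 5.719/9 = 0.6354
Smallest n/ν is C3H7OH → limiting reagent.
O2 consumed = (9/2) × 0.7794 = 3.507 mol
O2 remaining = 5.719 − 3.507 = 2.212 mol
mass = 2.212 × 32.00 = 70.78 g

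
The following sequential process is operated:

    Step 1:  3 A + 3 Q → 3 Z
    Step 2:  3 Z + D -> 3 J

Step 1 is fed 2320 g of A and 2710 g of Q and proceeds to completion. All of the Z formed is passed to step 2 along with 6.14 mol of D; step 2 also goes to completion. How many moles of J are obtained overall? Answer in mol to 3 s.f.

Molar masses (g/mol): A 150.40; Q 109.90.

15.4 mol

Step 1:
n(A) = 2320 / 150.40 = 15.43 mol
n(Q) = 2710 / 109.90 = 24.66 mol
n/ν for A = 15.43/3 = 5.143
n/ν for Q = 24.66/3 = 8.220
Smallest n/ν is A → limiting reagent.
n(Z) produced = (3/3) × 15.43 = 15.43 mol
Step 2:
n(Z) available = 15.43 mol
n(D) = 6.140 mol
n/ν for Z = 15.43/3 = 5.143
n/ν for D = 6.140/1 = 6.140
Smallest n/ν is Z → limiting reagent.
n(J) = (3/3) × 15.43 = 15.43 mol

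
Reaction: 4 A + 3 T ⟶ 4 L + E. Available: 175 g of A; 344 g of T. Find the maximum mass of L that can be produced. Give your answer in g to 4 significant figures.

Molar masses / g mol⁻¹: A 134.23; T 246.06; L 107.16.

139.7 g

n(A) = 175.0 / 134.23 = 1.304 mol
n(T) = 344.0 / 246.06 = 1.398 mol
n/ν → A: 0.3260, T: 0.4660; A is limiting.
n(L) = (4/4) × 1.304 = 1.304 mol
mass = 1.304 × 107.16 = 139.7 g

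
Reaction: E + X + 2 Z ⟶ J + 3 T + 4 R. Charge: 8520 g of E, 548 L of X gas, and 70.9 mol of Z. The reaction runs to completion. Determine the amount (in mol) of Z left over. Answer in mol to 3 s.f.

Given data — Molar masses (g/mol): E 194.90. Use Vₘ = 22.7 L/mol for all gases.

22.6 mol

n(E) = 8520 / 194.90 = 43.71 mol
n(X) = 548.0 / 22.7 = 24.14 mol
n(Z) = 70.90 mol
n/ν → E: 43.71, X: 24.14, Z: 35.45; X is limiting.
Z consumed = (2/1) × 24.14 = 48.28 mol
Z remaining = 70.90 − 48.28 = 22.62 mol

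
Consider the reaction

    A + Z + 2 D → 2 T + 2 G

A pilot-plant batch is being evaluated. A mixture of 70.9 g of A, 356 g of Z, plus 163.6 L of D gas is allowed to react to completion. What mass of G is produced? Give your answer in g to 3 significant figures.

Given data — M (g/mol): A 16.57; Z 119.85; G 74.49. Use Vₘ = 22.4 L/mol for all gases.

n(A) = 70.90 / 16.57 = 4.279 mol
n(Z) = 356.0 / 119.85 = 2.970 mol
n(D) = 163.6 / 22.4 = 7.304 mol
n/ν → A: 4.279, Z: 2.970, D: 3.652; Z is limiting.
n(G) = (2/1) × 2.970 = 5.940 mol
mass = 5.940 × 74.49 = 442.5 g

443 g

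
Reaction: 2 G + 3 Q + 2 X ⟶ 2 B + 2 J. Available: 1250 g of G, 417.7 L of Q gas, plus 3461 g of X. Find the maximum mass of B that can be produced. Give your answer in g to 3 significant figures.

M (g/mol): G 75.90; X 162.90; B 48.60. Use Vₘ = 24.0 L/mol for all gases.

n(G) = 1250 / 75.90 = 16.47 mol
n(Q) = 417.7 / 24.0 = 17.40 mol
n(X) = 3461 / 162.90 = 21.25 mol
n/ν for G = 16.47/2 = 8.235
n/ν for Q = 17.40/3 = 5.800
n/ν for X = 21.25/2 = 10.63
Smallest n/ν is Q → limiting reagent.
n(B) = (2/3) × 17.40 = 11.60 mol
mass = 11.60 × 48.60 = 563.8 g

564 g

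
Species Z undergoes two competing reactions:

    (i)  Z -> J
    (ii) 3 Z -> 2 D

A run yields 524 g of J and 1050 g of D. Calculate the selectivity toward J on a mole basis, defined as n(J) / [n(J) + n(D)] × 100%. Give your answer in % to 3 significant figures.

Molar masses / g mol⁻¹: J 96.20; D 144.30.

n(J) = 524 / 96.20 = 5.447 mol
n(D) = 1050 / 144.30 = 7.277 mol
selectivity = 5.447/(5.447+7.277) × 100 = 42.81 %

42.8 %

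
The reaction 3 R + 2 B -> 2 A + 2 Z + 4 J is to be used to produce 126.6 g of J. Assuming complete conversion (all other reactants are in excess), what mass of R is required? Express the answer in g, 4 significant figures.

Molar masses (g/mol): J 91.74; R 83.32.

86.24 g

n(J) = 126.6 / 91.74 = 1.380 mol
n(R) = (3/4) × 1.380 = 1.035 mol
mass = 1.035 × 83.32 = 86.24 g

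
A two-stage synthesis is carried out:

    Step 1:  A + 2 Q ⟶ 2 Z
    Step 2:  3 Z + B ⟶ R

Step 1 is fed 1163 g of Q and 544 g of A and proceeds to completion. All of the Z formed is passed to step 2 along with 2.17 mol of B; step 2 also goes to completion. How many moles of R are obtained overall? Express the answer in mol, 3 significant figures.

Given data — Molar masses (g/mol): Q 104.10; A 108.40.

Step 1:
n(Q) = 1163 / 104.10 = 11.17 mol
n(A) = 544.0 / 108.40 = 5.018 mol
n/ν for Q = 11.17/2 = 5.585
n/ν for A = 5.018/1 = 5.018
Smallest n/ν is A → limiting reagent.
n(Z) produced = (2/1) × 5.018 = 10.04 mol
Step 2:
n(Z) available = 10.04 mol
n(B) = 2.170 mol
n/ν for Z = 10.04/3 = 3.347
n/ν for B = 2.170/1 = 2.170
Smallest n/ν is B → limiting reagent.
n(R) = (1/1) × 2.170 = 2.170 mol

2.17 mol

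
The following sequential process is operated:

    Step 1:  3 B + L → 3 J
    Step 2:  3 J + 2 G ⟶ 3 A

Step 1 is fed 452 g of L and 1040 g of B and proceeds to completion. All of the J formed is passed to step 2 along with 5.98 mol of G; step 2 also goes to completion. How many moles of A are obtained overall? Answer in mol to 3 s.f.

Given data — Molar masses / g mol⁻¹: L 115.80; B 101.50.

Step 1:
n(L) = 452.0 / 115.80 = 3.903 mol
n(B) = 1040 / 101.50 = 10.25 mol
n/ν for L = 3.903/1 = 3.903
n/ν for B = 10.25/3 = 3.417
Smallest n/ν is B → limiting reagent.
n(J) produced = (3/3) × 10.25 = 10.25 mol
Step 2:
n(J) available = 10.25 mol
n(G) = 5.980 mol
n/ν for J = 10.25/3 = 3.417
n/ν for G = 5.980/2 = 2.990
Smallest n/ν is G → limiting reagent.
n(A) = (3/2) × 5.980 = 8.970 mol

8.97 mol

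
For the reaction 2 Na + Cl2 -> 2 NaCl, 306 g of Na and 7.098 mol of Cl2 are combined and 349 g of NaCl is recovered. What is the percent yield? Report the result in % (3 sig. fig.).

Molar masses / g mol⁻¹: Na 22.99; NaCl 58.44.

n(Na) = 306.0 / 22.99 = 13.31 mol
n(Cl2) = 7.098 mol
n/ν for Na = 13.31/2 = 6.655
n/ν for Cl2 = 7.098/1 = 7.098
Smallest n/ν is Na → limiting reagent.
theoretical n(NaCl) = (2/2) × 13.31 = 13.31 mol → 777.8 g
% yield = 349 / 777.8 × 100 = 44.87 %

44.9 %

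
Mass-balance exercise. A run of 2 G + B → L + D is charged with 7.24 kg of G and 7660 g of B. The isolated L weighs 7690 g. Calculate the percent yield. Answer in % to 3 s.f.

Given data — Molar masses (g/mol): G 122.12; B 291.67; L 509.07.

n(G) = 7.240×1000 / 122.12 = 59.29 mol
n(B) = 7660 / 291.67 = 26.26 mol
n/ν for G = 59.29/2 = 29.65
n/ν for B = 26.26/1 = 26.26
Smallest n/ν is B → limiting reagent.
theoretical n(L) = (1/1) × 26.26 = 26.26 mol → 13370 g
% yield = 7690 / 13370 × 100 = 57.52 %

57.5 %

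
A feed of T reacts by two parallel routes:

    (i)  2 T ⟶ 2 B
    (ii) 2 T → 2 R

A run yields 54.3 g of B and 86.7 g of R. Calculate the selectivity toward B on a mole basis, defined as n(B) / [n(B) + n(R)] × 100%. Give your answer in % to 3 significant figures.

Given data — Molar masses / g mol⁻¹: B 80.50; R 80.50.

n(B) = 54.3 / 80.50 = 0.6745 mol
n(R) = 86.7 / 80.50 = 1.077 mol
selectivity = 0.6745/(0.6745+1.077) × 100 = 38.51 %

38.5 %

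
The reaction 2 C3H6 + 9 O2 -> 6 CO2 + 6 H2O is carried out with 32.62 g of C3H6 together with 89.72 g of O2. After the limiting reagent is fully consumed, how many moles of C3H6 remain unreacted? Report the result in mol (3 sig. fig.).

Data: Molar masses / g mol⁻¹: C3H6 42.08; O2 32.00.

0.152 mol

n(C3H6) = 32.62 / 42.08 = 0.7752 mol
n(O2) = 89.72 / 32.00 = 2.804 mol
n/ν for C3H6 = 0.7752/2 = 0.3876
n/ν for O2 = 2.804/9 = 0.3116
Smallest n/ν is O2 → limiting reagent.
C3H6 consumed = (2/9) × 2.804 = 0.6231 mol
C3H6 remaining = 0.7752 − 0.6231 = 0.1521 mol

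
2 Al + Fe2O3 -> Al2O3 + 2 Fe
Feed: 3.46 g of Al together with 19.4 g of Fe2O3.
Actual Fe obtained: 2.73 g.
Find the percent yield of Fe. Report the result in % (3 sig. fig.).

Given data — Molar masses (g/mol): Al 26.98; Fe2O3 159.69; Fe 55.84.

n(Al) = 3.460 / 26.98 = 0.1282 mol
n(Fe2O3) = 19.40 / 159.69 = 0.1215 mol
n/ν for Al = 0.1282/2 = 0.06410
n/ν for Fe2O3 = 0.1215/1 = 0.1215
Smallest n/ν is Al → limiting reagent.
theoretical n(Fe) = (2/2) × 0.1282 = 0.1282 mol → 7.159 g
% yield = 2.73 / 7.159 × 100 = 38.13 %

38.1 %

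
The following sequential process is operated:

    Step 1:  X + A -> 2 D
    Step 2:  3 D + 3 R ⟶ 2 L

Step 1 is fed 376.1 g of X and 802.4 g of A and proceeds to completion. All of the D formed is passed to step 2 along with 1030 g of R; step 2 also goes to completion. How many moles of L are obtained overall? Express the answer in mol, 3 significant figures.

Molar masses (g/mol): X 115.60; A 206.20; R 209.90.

Step 1:
n(X) = 376.1 / 115.60 = 3.253 mol
n(A) = 802.4 / 206.20 = 3.891 mol
n/ν for X = 3.253/1 = 3.253
n/ν for A = 3.891/1 = 3.891
Smallest n/ν is X → limiting reagent.
n(D) produced = (2/1) × 3.253 = 6.506 mol
Step 2:
n(D) available = 6.506 mol
n(R) = 1030 / 209.90 = 4.907 mol
n/ν for D = 6.506/3 = 2.169
n/ν for R = 4.907/3 = 1.636
Smallest n/ν is R → limiting reagent.
n(L) = (2/3) × 4.907 = 3.271 mol

3.27 mol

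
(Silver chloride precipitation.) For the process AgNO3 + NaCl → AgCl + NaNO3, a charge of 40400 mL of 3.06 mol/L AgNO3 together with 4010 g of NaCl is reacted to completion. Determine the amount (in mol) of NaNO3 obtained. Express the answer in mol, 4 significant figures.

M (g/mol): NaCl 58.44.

n(AgNO3) = 3.06 × 40400/1000 = 123.6 mol
n(NaCl) = 4010 / 58.44 = 68.62 mol
n/ν → AgNO3: 123.6, NaCl: 68.62; NaCl is limiting.
n(NaNO3) = (1/1) × 68.62 = 68.62 mol

68.62 mol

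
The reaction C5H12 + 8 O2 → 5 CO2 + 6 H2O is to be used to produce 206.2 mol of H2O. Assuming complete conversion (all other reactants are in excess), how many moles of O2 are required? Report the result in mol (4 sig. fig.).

274.9 mol

n(H2O) = 206.2 mol
n(O2) = (8/6) × 206.2 = 274.9 mol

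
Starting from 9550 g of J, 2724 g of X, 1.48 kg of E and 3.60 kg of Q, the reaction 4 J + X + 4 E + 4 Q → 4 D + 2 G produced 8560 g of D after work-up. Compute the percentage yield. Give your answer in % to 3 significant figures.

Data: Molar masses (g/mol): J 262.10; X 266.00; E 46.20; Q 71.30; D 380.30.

n(J) = 9550 / 262.10 = 36.44 mol
n(X) = 2724 / 266.00 = 10.24 mol
n(E) = 1.480×1000 / 46.20 = 32.03 mol
n(Q) = 3.600×1000 / 71.30 = 50.49 mol
n/ν for J = 36.44/4 = 9.110
n/ν for X = 10.24/1 = 10.24
n/ν for E = 32.03/4 = 8.008
n/ν for Q = 50.49/4 = 12.62
Smallest n/ν is E → limiting reagent.
theoretical n(D) = (4/4) × 32.03 = 32.03 mol → 12180 g
% yield = 8560 / 12180 × 100 = 70.28 %

70.3 %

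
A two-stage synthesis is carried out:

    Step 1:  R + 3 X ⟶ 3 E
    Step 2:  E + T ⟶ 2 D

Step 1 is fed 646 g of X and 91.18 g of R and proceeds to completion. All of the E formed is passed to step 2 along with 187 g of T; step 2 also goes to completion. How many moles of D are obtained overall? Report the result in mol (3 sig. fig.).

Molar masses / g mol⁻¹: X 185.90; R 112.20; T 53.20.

Step 1:
n(X) = 646.0 / 185.90 = 3.475 mol
n(R) = 91.18 / 112.20 = 0.8127 mol
n/ν → X: 1.158, R: 0.8127; R is limiting.
n(E) produced = (3/1) × 0.8127 = 2.438 mol
Step 2:
n(E) available = 2.438 mol
n(T) = 187.0 / 53.20 = 3.515 mol
n/ν → E: 2.438, T: 3.515; E is limiting.
n(D) = (2/1) × 2.438 = 4.876 mol

4.88 mol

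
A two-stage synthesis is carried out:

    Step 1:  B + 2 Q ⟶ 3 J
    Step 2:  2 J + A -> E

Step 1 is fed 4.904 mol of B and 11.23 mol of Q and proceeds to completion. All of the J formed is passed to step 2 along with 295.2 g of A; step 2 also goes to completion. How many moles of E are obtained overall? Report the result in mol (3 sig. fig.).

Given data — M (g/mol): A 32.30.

Step 1:
n(B) = 4.904 mol
n(Q) = 11.23 mol
n/ν for B = 4.904/1 = 4.904
n/ν for Q = 11.23/2 = 5.615
Smallest n/ν is B → limiting reagent.
n(J) produced = (3/1) × 4.904 = 14.71 mol
Step 2:
n(J) available = 14.71 mol
n(A) = 295.2 / 32.30 = 9.139 mol
n/ν for J = 14.71/2 = 7.355
n/ν for A = 9.139/1 = 9.139
Smallest n/ν is J → limiting reagent.
n(E) = (1/2) × 14.71 = 7.355 mol

7.36 mol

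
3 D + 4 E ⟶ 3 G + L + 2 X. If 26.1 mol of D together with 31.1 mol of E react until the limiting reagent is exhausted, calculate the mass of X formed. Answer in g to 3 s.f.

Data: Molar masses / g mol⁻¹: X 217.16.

3380 g

n(D) = 26.10 mol
n(E) = 31.10 mol
n/ν → D: 8.700, E: 7.775; E is limiting.
n(X) = (2/4) × 31.10 = 15.55 mol
mass = 15.55 × 217.16 = 3377 g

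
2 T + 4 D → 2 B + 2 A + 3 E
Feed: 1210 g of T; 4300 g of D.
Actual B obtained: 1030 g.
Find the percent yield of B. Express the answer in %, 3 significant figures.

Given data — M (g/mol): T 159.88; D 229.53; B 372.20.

n(T) = 1210 / 159.88 = 7.568 mol
n(D) = 4300 / 229.53 = 18.73 mol
n/ν for T = 7.568/2 = 3.784
n/ν for D = 18.73/4 = 4.683
Smallest n/ν is T → limiting reagent.
theoretical n(B) = (2/2) × 7.568 = 7.568 mol → 2817 g
% yield = 1030 / 2817 × 100 = 36.56 %

36.6 %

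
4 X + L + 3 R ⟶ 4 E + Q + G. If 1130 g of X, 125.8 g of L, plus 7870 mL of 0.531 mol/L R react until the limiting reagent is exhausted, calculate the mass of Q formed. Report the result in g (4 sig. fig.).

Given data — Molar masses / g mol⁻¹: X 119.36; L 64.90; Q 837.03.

n(X) = 1130 / 119.36 = 9.467 mol
n(L) = 125.8 / 64.90 = 1.938 mol
n(R) = 0.531 × 7870/1000 = 4.179 mol
n/ν → X: 2.367, L: 1.938, R: 1.393; R is limiting.
n(Q) = (1/3) × 4.179 = 1.393 mol
mass = 1.393 × 837.03 = 1166 g

1166 g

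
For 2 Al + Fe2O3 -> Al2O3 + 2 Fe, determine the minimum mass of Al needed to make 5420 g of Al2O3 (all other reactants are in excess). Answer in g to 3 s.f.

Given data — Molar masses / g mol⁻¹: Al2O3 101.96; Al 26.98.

n(Al2O3) = 5420 / 101.96 = 53.16 mol
n(Al) = (2/1) × 53.16 = 106.3 mol
mass = 106.3 × 26.98 = 2868 g

2870 g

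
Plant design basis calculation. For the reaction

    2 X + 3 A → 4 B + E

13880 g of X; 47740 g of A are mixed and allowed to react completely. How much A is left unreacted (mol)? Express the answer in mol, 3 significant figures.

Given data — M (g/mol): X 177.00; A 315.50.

33.7 mol

n(X) = 13880 / 177.00 = 78.42 mol
n(A) = 47740 / 315.50 = 151.3 mol
n/ν → X: 39.21, A: 50.43; X is limiting.
A consumed = (3/2) × 78.42 = 117.6 mol
A remaining = 151.3 − 117.6 = 33.70 mol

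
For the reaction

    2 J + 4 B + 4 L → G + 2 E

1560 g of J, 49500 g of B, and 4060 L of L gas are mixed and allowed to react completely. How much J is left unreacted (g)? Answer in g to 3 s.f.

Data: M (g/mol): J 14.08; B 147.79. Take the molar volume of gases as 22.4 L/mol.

284 g

n(J) = 1560 / 14.08 = 110.8 mol
n(B) = 49500 / 147.79 = 334.9 mol
n(L) = 4060 / 22.4 = 181.3 mol
n/ν for J = 110.8/2 = 55.40
n/ν for B = 334.9/4 = 83.73
n/ν for L = 181.3/4 = 45.33
Smallest n/ν is L → limiting reagent.
J consumed = (2/4) × 181.3 = 90.65 mol
J remaining = 110.8 − 90.65 = 20.15 mol
mass = 20.15 × 14.08 = 283.7 g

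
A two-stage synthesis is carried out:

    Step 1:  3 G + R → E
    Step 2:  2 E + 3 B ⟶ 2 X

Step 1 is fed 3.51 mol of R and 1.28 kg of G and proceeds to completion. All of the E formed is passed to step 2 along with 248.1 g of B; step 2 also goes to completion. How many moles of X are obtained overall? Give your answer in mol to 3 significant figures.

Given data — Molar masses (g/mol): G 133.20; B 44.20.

Step 1:
n(R) = 3.510 mol
n(G) = 1.280×1000 / 133.20 = 9.610 mol
n/ν for R = 3.510/1 = 3.510
n/ν for G = 9.610/3 = 3.203
Smallest n/ν is G → limiting reagent.
n(E) produced = (1/3) × 9.610 = 3.203 mol
Step 2:
n(E) available = 3.203 mol
n(B) = 248.1 / 44.20 = 5.613 mol
n/ν for E = 3.203/2 = 1.602
n/ν for B = 5.613/3 = 1.871
Smallest n/ν is E → limiting reagent.
n(X) = (2/2) × 3.203 = 3.203 mol

3.20 mol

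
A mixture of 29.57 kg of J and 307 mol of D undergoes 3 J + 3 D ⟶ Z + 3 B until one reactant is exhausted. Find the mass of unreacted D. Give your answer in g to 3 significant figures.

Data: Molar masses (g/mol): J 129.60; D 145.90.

n(J) = 29.57×1000 / 129.60 = 228.2 mol
n(D) = 307.0 mol
n/ν → J: 76.07, D: 102.3; J is limiting.
D consumed = (3/3) × 228.2 = 228.2 mol
D remaining = 307.0 − 228.2 = 78.80 mol
mass = 78.80 × 145.90 = 11500 g

11500 g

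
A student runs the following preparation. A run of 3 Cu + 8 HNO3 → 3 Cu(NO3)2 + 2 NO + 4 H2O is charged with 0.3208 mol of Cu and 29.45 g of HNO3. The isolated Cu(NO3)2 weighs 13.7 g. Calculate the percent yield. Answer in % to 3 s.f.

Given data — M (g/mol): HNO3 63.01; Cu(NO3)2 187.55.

n(Cu) = 0.3208 mol
n(HNO3) = 29.45 / 63.01 = 0.4674 mol
n/ν for Cu = 0.3208/3 = 0.1069
n/ν for HNO3 = 0.4674/8 = 0.05843
Smallest n/ν is HNO3 → limiting reagent.
theoretical n(Cu(NO3)2) = (3/8) × 0.4674 = 0.1753 mol → 32.88 g
% yield = 13.7 / 32.88 × 100 = 41.67 %

41.7 %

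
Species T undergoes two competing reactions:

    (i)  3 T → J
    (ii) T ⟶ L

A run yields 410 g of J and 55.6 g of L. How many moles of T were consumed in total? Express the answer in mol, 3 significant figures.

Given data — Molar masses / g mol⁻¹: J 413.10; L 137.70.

n(J) = 410 / 413.10 = 0.9925 mol
n(L) = 55.6 / 137.70 = 0.4038 mol
n(T) via (i) = (3/1)×0.9925 = 2.978 mol
n(T) via (ii) = (1/1)×0.4038 = 0.4038 mol
total n(T) = 2.978 + 0.4038 = 3.382 mol

3.38 mol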